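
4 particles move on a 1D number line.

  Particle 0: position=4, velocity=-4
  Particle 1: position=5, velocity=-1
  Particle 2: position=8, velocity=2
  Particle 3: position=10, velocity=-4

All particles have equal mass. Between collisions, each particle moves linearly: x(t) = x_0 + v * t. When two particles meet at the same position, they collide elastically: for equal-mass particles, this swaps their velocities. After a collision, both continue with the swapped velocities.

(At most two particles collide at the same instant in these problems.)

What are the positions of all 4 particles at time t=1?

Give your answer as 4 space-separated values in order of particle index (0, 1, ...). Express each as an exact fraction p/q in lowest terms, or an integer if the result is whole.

Collision at t=1/3: particles 2 and 3 swap velocities; positions: p0=8/3 p1=14/3 p2=26/3 p3=26/3; velocities now: v0=-4 v1=-1 v2=-4 v3=2
Advance to t=1 (no further collisions before then); velocities: v0=-4 v1=-1 v2=-4 v3=2; positions = 0 4 6 10

Answer: 0 4 6 10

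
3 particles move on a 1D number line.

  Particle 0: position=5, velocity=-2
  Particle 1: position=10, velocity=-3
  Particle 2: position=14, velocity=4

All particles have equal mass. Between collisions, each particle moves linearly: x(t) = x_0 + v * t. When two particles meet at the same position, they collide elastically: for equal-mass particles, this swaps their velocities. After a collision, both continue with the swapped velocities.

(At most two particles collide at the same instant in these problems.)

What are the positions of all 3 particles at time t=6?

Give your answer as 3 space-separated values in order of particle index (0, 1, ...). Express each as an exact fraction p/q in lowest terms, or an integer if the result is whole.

Answer: -8 -7 38

Derivation:
Collision at t=5: particles 0 and 1 swap velocities; positions: p0=-5 p1=-5 p2=34; velocities now: v0=-3 v1=-2 v2=4
Advance to t=6 (no further collisions before then); velocities: v0=-3 v1=-2 v2=4; positions = -8 -7 38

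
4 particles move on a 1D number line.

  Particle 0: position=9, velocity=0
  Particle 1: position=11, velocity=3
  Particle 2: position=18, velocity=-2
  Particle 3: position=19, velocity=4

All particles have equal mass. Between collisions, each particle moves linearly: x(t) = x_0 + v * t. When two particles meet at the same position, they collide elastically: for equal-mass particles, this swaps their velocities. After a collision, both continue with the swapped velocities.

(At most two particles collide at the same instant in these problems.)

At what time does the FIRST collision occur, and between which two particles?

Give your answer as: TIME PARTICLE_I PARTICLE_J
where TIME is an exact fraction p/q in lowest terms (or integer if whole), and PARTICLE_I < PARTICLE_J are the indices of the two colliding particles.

Answer: 7/5 1 2

Derivation:
Pair (0,1): pos 9,11 vel 0,3 -> not approaching (rel speed -3 <= 0)
Pair (1,2): pos 11,18 vel 3,-2 -> gap=7, closing at 5/unit, collide at t=7/5
Pair (2,3): pos 18,19 vel -2,4 -> not approaching (rel speed -6 <= 0)
Earliest collision: t=7/5 between 1 and 2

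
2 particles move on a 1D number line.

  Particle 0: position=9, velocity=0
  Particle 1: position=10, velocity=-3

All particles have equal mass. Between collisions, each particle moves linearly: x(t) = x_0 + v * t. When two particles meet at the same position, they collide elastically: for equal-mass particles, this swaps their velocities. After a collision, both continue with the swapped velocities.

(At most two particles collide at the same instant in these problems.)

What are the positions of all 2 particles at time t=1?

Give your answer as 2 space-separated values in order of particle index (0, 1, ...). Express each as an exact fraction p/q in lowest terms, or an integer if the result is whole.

Collision at t=1/3: particles 0 and 1 swap velocities; positions: p0=9 p1=9; velocities now: v0=-3 v1=0
Advance to t=1 (no further collisions before then); velocities: v0=-3 v1=0; positions = 7 9

Answer: 7 9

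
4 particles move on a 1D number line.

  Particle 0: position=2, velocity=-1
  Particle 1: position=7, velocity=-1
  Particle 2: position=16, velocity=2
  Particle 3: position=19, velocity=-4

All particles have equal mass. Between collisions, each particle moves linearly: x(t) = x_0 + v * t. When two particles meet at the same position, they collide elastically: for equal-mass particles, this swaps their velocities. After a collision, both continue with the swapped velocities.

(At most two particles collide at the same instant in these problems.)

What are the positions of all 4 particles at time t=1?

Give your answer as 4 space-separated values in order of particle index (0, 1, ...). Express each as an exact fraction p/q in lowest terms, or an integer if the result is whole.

Answer: 1 6 15 18

Derivation:
Collision at t=1/2: particles 2 and 3 swap velocities; positions: p0=3/2 p1=13/2 p2=17 p3=17; velocities now: v0=-1 v1=-1 v2=-4 v3=2
Advance to t=1 (no further collisions before then); velocities: v0=-1 v1=-1 v2=-4 v3=2; positions = 1 6 15 18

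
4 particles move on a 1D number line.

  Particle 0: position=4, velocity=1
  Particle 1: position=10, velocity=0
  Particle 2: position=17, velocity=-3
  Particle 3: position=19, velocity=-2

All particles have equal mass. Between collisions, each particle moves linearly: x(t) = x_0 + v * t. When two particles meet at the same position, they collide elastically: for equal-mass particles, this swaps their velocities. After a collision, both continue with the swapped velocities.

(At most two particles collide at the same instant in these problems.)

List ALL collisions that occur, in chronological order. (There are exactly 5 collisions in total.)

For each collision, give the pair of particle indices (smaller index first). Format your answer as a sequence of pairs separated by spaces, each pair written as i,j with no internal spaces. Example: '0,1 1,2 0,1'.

Collision at t=7/3: particles 1 and 2 swap velocities; positions: p0=19/3 p1=10 p2=10 p3=43/3; velocities now: v0=1 v1=-3 v2=0 v3=-2
Collision at t=13/4: particles 0 and 1 swap velocities; positions: p0=29/4 p1=29/4 p2=10 p3=25/2; velocities now: v0=-3 v1=1 v2=0 v3=-2
Collision at t=9/2: particles 2 and 3 swap velocities; positions: p0=7/2 p1=17/2 p2=10 p3=10; velocities now: v0=-3 v1=1 v2=-2 v3=0
Collision at t=5: particles 1 and 2 swap velocities; positions: p0=2 p1=9 p2=9 p3=10; velocities now: v0=-3 v1=-2 v2=1 v3=0
Collision at t=6: particles 2 and 3 swap velocities; positions: p0=-1 p1=7 p2=10 p3=10; velocities now: v0=-3 v1=-2 v2=0 v3=1

Answer: 1,2 0,1 2,3 1,2 2,3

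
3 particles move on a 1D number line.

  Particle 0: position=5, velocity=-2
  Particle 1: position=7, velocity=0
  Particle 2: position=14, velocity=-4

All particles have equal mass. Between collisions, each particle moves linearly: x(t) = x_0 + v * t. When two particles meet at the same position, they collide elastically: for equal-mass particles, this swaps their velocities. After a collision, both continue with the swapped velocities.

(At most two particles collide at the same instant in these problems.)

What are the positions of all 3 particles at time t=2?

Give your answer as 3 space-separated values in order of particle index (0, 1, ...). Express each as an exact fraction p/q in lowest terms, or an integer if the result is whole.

Collision at t=7/4: particles 1 and 2 swap velocities; positions: p0=3/2 p1=7 p2=7; velocities now: v0=-2 v1=-4 v2=0
Advance to t=2 (no further collisions before then); velocities: v0=-2 v1=-4 v2=0; positions = 1 6 7

Answer: 1 6 7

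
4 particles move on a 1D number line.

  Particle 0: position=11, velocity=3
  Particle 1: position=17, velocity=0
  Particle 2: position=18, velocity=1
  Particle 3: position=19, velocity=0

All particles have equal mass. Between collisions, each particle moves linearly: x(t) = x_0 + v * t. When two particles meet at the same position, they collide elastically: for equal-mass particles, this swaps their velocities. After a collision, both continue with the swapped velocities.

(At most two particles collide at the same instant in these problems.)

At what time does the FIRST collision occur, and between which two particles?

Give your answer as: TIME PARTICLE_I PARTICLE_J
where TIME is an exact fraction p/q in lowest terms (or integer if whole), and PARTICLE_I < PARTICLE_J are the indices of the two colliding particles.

Pair (0,1): pos 11,17 vel 3,0 -> gap=6, closing at 3/unit, collide at t=2
Pair (1,2): pos 17,18 vel 0,1 -> not approaching (rel speed -1 <= 0)
Pair (2,3): pos 18,19 vel 1,0 -> gap=1, closing at 1/unit, collide at t=1
Earliest collision: t=1 between 2 and 3

Answer: 1 2 3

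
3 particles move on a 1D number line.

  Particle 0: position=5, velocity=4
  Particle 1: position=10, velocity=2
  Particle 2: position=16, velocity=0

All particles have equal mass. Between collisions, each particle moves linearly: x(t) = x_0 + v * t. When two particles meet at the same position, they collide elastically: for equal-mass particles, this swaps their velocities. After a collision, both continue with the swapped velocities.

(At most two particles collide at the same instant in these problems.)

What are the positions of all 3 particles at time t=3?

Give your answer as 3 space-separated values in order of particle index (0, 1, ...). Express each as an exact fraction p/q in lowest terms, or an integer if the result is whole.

Answer: 16 16 17

Derivation:
Collision at t=5/2: particles 0 and 1 swap velocities; positions: p0=15 p1=15 p2=16; velocities now: v0=2 v1=4 v2=0
Collision at t=11/4: particles 1 and 2 swap velocities; positions: p0=31/2 p1=16 p2=16; velocities now: v0=2 v1=0 v2=4
Collision at t=3: particles 0 and 1 swap velocities; positions: p0=16 p1=16 p2=17; velocities now: v0=0 v1=2 v2=4
Advance to t=3 (no further collisions before then); velocities: v0=0 v1=2 v2=4; positions = 16 16 17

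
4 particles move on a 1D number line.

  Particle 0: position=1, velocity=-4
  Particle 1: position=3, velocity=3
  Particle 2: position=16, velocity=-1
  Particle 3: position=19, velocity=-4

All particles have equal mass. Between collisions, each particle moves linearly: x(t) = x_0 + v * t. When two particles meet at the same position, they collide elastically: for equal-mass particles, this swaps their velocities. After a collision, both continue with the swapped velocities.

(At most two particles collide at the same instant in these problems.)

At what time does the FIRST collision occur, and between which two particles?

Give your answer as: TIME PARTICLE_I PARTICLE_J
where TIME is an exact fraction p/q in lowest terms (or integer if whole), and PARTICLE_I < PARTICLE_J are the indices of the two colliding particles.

Pair (0,1): pos 1,3 vel -4,3 -> not approaching (rel speed -7 <= 0)
Pair (1,2): pos 3,16 vel 3,-1 -> gap=13, closing at 4/unit, collide at t=13/4
Pair (2,3): pos 16,19 vel -1,-4 -> gap=3, closing at 3/unit, collide at t=1
Earliest collision: t=1 between 2 and 3

Answer: 1 2 3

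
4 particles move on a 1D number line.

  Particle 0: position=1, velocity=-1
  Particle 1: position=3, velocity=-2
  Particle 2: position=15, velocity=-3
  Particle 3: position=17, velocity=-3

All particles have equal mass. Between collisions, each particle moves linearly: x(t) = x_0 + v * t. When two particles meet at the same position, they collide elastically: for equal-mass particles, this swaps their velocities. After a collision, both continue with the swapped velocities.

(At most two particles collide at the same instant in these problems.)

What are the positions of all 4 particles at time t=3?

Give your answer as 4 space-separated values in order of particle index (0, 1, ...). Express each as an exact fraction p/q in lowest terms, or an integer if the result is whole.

Collision at t=2: particles 0 and 1 swap velocities; positions: p0=-1 p1=-1 p2=9 p3=11; velocities now: v0=-2 v1=-1 v2=-3 v3=-3
Advance to t=3 (no further collisions before then); velocities: v0=-2 v1=-1 v2=-3 v3=-3; positions = -3 -2 6 8

Answer: -3 -2 6 8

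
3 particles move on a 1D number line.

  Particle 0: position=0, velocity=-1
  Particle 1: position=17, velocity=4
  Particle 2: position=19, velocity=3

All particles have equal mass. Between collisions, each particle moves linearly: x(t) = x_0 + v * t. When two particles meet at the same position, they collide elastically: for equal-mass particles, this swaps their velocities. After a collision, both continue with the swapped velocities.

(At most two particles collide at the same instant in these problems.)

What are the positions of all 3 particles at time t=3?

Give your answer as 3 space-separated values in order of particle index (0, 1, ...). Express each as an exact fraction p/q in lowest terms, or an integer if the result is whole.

Answer: -3 28 29

Derivation:
Collision at t=2: particles 1 and 2 swap velocities; positions: p0=-2 p1=25 p2=25; velocities now: v0=-1 v1=3 v2=4
Advance to t=3 (no further collisions before then); velocities: v0=-1 v1=3 v2=4; positions = -3 28 29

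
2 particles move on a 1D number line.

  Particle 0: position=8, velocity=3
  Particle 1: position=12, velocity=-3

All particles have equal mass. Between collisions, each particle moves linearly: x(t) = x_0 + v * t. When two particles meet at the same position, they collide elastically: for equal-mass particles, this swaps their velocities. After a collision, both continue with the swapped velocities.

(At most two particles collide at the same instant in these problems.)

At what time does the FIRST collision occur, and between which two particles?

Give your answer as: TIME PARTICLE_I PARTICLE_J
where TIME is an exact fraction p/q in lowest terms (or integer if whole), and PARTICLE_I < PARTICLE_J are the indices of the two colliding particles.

Answer: 2/3 0 1

Derivation:
Pair (0,1): pos 8,12 vel 3,-3 -> gap=4, closing at 6/unit, collide at t=2/3
Earliest collision: t=2/3 between 0 and 1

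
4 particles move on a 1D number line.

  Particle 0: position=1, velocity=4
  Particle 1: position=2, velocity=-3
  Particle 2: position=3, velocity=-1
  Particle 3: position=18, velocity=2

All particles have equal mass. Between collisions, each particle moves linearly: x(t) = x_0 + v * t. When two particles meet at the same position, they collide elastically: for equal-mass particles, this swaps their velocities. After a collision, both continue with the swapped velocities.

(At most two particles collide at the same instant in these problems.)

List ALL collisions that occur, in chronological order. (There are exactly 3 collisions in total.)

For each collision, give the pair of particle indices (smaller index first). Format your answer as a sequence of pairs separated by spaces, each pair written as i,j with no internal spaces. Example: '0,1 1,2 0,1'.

Collision at t=1/7: particles 0 and 1 swap velocities; positions: p0=11/7 p1=11/7 p2=20/7 p3=128/7; velocities now: v0=-3 v1=4 v2=-1 v3=2
Collision at t=2/5: particles 1 and 2 swap velocities; positions: p0=4/5 p1=13/5 p2=13/5 p3=94/5; velocities now: v0=-3 v1=-1 v2=4 v3=2
Collision at t=17/2: particles 2 and 3 swap velocities; positions: p0=-47/2 p1=-11/2 p2=35 p3=35; velocities now: v0=-3 v1=-1 v2=2 v3=4

Answer: 0,1 1,2 2,3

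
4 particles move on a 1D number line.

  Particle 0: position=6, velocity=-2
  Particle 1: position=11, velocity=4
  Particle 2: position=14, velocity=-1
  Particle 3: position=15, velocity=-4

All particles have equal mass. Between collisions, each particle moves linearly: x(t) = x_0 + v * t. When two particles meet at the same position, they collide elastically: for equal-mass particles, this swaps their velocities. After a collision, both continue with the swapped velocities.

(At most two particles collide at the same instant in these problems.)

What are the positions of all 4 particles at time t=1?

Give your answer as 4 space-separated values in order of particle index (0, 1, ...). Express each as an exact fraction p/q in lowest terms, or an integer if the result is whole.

Answer: 4 11 13 15

Derivation:
Collision at t=1/3: particles 2 and 3 swap velocities; positions: p0=16/3 p1=37/3 p2=41/3 p3=41/3; velocities now: v0=-2 v1=4 v2=-4 v3=-1
Collision at t=1/2: particles 1 and 2 swap velocities; positions: p0=5 p1=13 p2=13 p3=27/2; velocities now: v0=-2 v1=-4 v2=4 v3=-1
Collision at t=3/5: particles 2 and 3 swap velocities; positions: p0=24/5 p1=63/5 p2=67/5 p3=67/5; velocities now: v0=-2 v1=-4 v2=-1 v3=4
Advance to t=1 (no further collisions before then); velocities: v0=-2 v1=-4 v2=-1 v3=4; positions = 4 11 13 15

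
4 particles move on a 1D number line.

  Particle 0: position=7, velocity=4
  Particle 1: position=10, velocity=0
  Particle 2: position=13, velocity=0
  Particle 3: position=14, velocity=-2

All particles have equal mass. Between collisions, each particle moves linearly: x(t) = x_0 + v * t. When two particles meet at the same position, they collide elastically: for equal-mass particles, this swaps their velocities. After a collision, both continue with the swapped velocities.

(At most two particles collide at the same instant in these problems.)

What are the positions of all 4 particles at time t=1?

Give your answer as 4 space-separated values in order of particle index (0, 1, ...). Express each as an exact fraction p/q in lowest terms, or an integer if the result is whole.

Answer: 10 11 12 13

Derivation:
Collision at t=1/2: particles 2 and 3 swap velocities; positions: p0=9 p1=10 p2=13 p3=13; velocities now: v0=4 v1=0 v2=-2 v3=0
Collision at t=3/4: particles 0 and 1 swap velocities; positions: p0=10 p1=10 p2=25/2 p3=13; velocities now: v0=0 v1=4 v2=-2 v3=0
Advance to t=1 (no further collisions before then); velocities: v0=0 v1=4 v2=-2 v3=0; positions = 10 11 12 13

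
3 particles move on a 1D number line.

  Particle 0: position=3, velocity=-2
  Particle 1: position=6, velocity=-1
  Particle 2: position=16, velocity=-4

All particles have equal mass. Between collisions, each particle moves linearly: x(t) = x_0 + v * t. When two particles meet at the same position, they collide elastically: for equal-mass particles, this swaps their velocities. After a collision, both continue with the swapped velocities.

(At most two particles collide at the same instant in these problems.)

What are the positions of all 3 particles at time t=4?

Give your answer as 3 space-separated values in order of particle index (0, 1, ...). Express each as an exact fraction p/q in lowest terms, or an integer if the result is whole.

Answer: -5 0 2

Derivation:
Collision at t=10/3: particles 1 and 2 swap velocities; positions: p0=-11/3 p1=8/3 p2=8/3; velocities now: v0=-2 v1=-4 v2=-1
Advance to t=4 (no further collisions before then); velocities: v0=-2 v1=-4 v2=-1; positions = -5 0 2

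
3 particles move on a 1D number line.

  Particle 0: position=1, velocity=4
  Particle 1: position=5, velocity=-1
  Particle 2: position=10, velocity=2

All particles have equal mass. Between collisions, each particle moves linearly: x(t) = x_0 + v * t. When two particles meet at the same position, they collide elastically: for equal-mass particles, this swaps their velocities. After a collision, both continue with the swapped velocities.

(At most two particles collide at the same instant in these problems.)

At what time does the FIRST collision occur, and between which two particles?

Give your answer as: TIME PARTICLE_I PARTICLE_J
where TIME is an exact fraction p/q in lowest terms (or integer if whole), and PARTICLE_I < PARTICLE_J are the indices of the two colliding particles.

Pair (0,1): pos 1,5 vel 4,-1 -> gap=4, closing at 5/unit, collide at t=4/5
Pair (1,2): pos 5,10 vel -1,2 -> not approaching (rel speed -3 <= 0)
Earliest collision: t=4/5 between 0 and 1

Answer: 4/5 0 1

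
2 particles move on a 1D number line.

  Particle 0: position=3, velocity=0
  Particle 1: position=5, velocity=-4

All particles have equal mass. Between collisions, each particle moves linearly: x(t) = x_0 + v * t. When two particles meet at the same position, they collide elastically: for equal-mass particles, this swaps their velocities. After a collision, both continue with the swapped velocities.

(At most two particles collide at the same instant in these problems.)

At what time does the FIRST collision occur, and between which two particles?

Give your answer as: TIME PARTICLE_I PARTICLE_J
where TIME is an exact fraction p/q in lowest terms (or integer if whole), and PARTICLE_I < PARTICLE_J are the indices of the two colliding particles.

Pair (0,1): pos 3,5 vel 0,-4 -> gap=2, closing at 4/unit, collide at t=1/2
Earliest collision: t=1/2 between 0 and 1

Answer: 1/2 0 1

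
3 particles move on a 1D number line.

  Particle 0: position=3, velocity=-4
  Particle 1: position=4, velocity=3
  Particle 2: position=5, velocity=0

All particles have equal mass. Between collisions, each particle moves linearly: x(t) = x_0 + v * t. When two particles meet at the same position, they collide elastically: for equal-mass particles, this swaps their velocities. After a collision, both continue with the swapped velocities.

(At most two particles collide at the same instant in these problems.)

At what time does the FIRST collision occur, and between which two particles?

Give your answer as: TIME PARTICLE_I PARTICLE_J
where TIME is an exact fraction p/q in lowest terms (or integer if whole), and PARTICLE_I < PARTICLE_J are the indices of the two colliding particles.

Pair (0,1): pos 3,4 vel -4,3 -> not approaching (rel speed -7 <= 0)
Pair (1,2): pos 4,5 vel 3,0 -> gap=1, closing at 3/unit, collide at t=1/3
Earliest collision: t=1/3 between 1 and 2

Answer: 1/3 1 2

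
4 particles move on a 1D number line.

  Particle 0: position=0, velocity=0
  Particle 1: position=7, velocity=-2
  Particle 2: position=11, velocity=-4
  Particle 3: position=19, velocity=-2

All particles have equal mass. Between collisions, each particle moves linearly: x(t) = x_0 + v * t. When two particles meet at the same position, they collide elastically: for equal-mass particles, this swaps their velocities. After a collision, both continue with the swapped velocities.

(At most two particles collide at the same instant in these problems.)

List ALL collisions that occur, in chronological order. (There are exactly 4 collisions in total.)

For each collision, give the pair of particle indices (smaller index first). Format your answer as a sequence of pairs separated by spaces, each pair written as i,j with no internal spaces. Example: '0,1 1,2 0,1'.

Collision at t=2: particles 1 and 2 swap velocities; positions: p0=0 p1=3 p2=3 p3=15; velocities now: v0=0 v1=-4 v2=-2 v3=-2
Collision at t=11/4: particles 0 and 1 swap velocities; positions: p0=0 p1=0 p2=3/2 p3=27/2; velocities now: v0=-4 v1=0 v2=-2 v3=-2
Collision at t=7/2: particles 1 and 2 swap velocities; positions: p0=-3 p1=0 p2=0 p3=12; velocities now: v0=-4 v1=-2 v2=0 v3=-2
Collision at t=19/2: particles 2 and 3 swap velocities; positions: p0=-27 p1=-12 p2=0 p3=0; velocities now: v0=-4 v1=-2 v2=-2 v3=0

Answer: 1,2 0,1 1,2 2,3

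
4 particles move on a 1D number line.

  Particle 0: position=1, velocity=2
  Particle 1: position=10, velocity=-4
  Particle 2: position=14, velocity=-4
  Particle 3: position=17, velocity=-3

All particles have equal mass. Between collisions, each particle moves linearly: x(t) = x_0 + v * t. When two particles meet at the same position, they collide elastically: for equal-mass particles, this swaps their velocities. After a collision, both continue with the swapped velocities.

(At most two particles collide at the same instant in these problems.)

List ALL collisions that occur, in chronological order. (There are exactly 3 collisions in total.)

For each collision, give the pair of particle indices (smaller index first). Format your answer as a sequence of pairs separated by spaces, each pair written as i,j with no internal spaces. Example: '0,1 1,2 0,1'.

Answer: 0,1 1,2 2,3

Derivation:
Collision at t=3/2: particles 0 and 1 swap velocities; positions: p0=4 p1=4 p2=8 p3=25/2; velocities now: v0=-4 v1=2 v2=-4 v3=-3
Collision at t=13/6: particles 1 and 2 swap velocities; positions: p0=4/3 p1=16/3 p2=16/3 p3=21/2; velocities now: v0=-4 v1=-4 v2=2 v3=-3
Collision at t=16/5: particles 2 and 3 swap velocities; positions: p0=-14/5 p1=6/5 p2=37/5 p3=37/5; velocities now: v0=-4 v1=-4 v2=-3 v3=2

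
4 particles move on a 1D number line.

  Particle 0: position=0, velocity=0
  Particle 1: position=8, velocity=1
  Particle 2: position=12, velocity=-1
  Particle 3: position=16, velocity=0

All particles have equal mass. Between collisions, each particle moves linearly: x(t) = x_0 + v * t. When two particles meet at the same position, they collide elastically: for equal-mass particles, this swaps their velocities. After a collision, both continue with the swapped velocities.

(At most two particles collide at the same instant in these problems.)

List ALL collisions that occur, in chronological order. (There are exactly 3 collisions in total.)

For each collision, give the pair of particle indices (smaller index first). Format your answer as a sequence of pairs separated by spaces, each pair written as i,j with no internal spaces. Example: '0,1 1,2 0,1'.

Collision at t=2: particles 1 and 2 swap velocities; positions: p0=0 p1=10 p2=10 p3=16; velocities now: v0=0 v1=-1 v2=1 v3=0
Collision at t=8: particles 2 and 3 swap velocities; positions: p0=0 p1=4 p2=16 p3=16; velocities now: v0=0 v1=-1 v2=0 v3=1
Collision at t=12: particles 0 and 1 swap velocities; positions: p0=0 p1=0 p2=16 p3=20; velocities now: v0=-1 v1=0 v2=0 v3=1

Answer: 1,2 2,3 0,1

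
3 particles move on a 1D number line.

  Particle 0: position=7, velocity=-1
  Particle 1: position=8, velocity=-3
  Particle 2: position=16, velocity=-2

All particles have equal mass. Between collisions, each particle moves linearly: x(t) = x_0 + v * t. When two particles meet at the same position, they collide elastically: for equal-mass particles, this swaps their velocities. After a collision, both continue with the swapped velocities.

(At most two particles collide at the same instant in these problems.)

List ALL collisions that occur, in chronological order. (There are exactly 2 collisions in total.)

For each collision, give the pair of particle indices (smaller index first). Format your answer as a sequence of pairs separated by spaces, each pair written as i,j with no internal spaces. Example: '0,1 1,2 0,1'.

Answer: 0,1 1,2

Derivation:
Collision at t=1/2: particles 0 and 1 swap velocities; positions: p0=13/2 p1=13/2 p2=15; velocities now: v0=-3 v1=-1 v2=-2
Collision at t=9: particles 1 and 2 swap velocities; positions: p0=-19 p1=-2 p2=-2; velocities now: v0=-3 v1=-2 v2=-1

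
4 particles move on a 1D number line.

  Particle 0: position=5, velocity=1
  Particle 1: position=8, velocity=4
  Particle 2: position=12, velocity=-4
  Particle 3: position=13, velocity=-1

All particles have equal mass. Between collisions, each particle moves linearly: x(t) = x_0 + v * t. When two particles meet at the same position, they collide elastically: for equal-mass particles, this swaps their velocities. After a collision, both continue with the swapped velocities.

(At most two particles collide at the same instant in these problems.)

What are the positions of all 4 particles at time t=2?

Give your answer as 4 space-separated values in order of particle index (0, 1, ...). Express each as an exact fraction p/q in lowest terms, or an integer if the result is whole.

Collision at t=1/2: particles 1 and 2 swap velocities; positions: p0=11/2 p1=10 p2=10 p3=25/2; velocities now: v0=1 v1=-4 v2=4 v3=-1
Collision at t=1: particles 2 and 3 swap velocities; positions: p0=6 p1=8 p2=12 p3=12; velocities now: v0=1 v1=-4 v2=-1 v3=4
Collision at t=7/5: particles 0 and 1 swap velocities; positions: p0=32/5 p1=32/5 p2=58/5 p3=68/5; velocities now: v0=-4 v1=1 v2=-1 v3=4
Advance to t=2 (no further collisions before then); velocities: v0=-4 v1=1 v2=-1 v3=4; positions = 4 7 11 16

Answer: 4 7 11 16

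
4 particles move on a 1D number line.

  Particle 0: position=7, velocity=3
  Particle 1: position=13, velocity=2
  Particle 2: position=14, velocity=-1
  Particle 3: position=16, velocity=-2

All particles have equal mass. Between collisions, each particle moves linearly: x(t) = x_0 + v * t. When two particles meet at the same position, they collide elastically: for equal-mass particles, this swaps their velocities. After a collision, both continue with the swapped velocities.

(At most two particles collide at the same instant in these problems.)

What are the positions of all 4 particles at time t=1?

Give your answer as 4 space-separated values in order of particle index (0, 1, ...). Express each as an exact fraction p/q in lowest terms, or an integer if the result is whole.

Collision at t=1/3: particles 1 and 2 swap velocities; positions: p0=8 p1=41/3 p2=41/3 p3=46/3; velocities now: v0=3 v1=-1 v2=2 v3=-2
Collision at t=3/4: particles 2 and 3 swap velocities; positions: p0=37/4 p1=53/4 p2=29/2 p3=29/2; velocities now: v0=3 v1=-1 v2=-2 v3=2
Advance to t=1 (no further collisions before then); velocities: v0=3 v1=-1 v2=-2 v3=2; positions = 10 13 14 15

Answer: 10 13 14 15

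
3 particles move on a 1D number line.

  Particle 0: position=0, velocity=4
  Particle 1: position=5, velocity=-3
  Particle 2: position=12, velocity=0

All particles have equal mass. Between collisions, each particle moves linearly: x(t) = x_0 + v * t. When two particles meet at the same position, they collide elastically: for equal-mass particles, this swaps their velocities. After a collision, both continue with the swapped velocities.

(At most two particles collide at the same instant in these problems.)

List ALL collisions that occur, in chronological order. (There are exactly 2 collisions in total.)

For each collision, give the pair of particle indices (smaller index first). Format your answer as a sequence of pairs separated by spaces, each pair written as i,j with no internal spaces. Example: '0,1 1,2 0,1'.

Answer: 0,1 1,2

Derivation:
Collision at t=5/7: particles 0 and 1 swap velocities; positions: p0=20/7 p1=20/7 p2=12; velocities now: v0=-3 v1=4 v2=0
Collision at t=3: particles 1 and 2 swap velocities; positions: p0=-4 p1=12 p2=12; velocities now: v0=-3 v1=0 v2=4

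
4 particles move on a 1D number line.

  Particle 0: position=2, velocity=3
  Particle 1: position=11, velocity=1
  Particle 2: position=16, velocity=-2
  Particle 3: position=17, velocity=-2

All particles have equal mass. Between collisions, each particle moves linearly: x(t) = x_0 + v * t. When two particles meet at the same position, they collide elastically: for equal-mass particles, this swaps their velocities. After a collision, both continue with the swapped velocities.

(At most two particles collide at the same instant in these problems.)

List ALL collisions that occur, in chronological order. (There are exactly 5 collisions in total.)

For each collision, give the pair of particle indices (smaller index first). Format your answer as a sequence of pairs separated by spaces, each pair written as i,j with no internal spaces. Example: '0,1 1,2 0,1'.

Collision at t=5/3: particles 1 and 2 swap velocities; positions: p0=7 p1=38/3 p2=38/3 p3=41/3; velocities now: v0=3 v1=-2 v2=1 v3=-2
Collision at t=2: particles 2 and 3 swap velocities; positions: p0=8 p1=12 p2=13 p3=13; velocities now: v0=3 v1=-2 v2=-2 v3=1
Collision at t=14/5: particles 0 and 1 swap velocities; positions: p0=52/5 p1=52/5 p2=57/5 p3=69/5; velocities now: v0=-2 v1=3 v2=-2 v3=1
Collision at t=3: particles 1 and 2 swap velocities; positions: p0=10 p1=11 p2=11 p3=14; velocities now: v0=-2 v1=-2 v2=3 v3=1
Collision at t=9/2: particles 2 and 3 swap velocities; positions: p0=7 p1=8 p2=31/2 p3=31/2; velocities now: v0=-2 v1=-2 v2=1 v3=3

Answer: 1,2 2,3 0,1 1,2 2,3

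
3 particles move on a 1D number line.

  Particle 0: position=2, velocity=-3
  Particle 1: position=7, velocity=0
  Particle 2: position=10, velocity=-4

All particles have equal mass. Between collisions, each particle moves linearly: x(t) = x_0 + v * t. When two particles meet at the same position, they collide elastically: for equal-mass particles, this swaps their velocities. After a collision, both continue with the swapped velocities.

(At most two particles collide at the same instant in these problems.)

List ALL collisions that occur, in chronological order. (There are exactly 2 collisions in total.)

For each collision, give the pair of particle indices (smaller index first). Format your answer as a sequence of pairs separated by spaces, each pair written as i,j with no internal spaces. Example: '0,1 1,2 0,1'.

Answer: 1,2 0,1

Derivation:
Collision at t=3/4: particles 1 and 2 swap velocities; positions: p0=-1/4 p1=7 p2=7; velocities now: v0=-3 v1=-4 v2=0
Collision at t=8: particles 0 and 1 swap velocities; positions: p0=-22 p1=-22 p2=7; velocities now: v0=-4 v1=-3 v2=0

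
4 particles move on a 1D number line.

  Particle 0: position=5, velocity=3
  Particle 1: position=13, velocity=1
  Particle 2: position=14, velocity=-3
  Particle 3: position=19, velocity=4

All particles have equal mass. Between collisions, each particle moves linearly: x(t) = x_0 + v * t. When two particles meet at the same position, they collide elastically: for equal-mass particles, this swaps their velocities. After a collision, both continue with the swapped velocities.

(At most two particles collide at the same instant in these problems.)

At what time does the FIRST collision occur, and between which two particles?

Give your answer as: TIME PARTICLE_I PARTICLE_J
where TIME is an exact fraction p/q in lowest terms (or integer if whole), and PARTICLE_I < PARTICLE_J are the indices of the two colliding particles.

Answer: 1/4 1 2

Derivation:
Pair (0,1): pos 5,13 vel 3,1 -> gap=8, closing at 2/unit, collide at t=4
Pair (1,2): pos 13,14 vel 1,-3 -> gap=1, closing at 4/unit, collide at t=1/4
Pair (2,3): pos 14,19 vel -3,4 -> not approaching (rel speed -7 <= 0)
Earliest collision: t=1/4 between 1 and 2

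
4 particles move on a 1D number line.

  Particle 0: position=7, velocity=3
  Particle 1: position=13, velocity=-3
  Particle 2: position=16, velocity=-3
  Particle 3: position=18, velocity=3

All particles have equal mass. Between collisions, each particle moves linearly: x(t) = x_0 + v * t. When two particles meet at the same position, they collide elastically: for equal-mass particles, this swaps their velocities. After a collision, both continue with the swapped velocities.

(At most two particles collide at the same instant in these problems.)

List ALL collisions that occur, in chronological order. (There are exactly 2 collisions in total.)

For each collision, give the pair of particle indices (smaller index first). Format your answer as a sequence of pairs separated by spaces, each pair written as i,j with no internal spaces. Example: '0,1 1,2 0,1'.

Collision at t=1: particles 0 and 1 swap velocities; positions: p0=10 p1=10 p2=13 p3=21; velocities now: v0=-3 v1=3 v2=-3 v3=3
Collision at t=3/2: particles 1 and 2 swap velocities; positions: p0=17/2 p1=23/2 p2=23/2 p3=45/2; velocities now: v0=-3 v1=-3 v2=3 v3=3

Answer: 0,1 1,2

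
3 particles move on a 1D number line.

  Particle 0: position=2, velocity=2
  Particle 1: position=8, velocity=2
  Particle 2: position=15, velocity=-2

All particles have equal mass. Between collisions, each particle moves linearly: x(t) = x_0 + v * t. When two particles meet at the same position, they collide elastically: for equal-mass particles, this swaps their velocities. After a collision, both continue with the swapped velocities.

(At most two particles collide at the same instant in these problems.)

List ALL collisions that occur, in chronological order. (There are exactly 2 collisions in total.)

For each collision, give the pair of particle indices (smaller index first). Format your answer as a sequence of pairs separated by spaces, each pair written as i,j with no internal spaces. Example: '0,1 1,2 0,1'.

Collision at t=7/4: particles 1 and 2 swap velocities; positions: p0=11/2 p1=23/2 p2=23/2; velocities now: v0=2 v1=-2 v2=2
Collision at t=13/4: particles 0 and 1 swap velocities; positions: p0=17/2 p1=17/2 p2=29/2; velocities now: v0=-2 v1=2 v2=2

Answer: 1,2 0,1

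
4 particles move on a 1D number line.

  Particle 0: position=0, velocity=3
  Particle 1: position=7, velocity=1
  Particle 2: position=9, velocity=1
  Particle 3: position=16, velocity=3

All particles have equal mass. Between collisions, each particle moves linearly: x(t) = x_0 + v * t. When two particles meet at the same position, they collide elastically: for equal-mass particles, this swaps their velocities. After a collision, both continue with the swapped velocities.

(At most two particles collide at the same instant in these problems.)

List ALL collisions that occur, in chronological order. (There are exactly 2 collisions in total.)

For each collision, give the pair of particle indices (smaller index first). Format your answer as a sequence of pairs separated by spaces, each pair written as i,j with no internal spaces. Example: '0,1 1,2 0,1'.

Collision at t=7/2: particles 0 and 1 swap velocities; positions: p0=21/2 p1=21/2 p2=25/2 p3=53/2; velocities now: v0=1 v1=3 v2=1 v3=3
Collision at t=9/2: particles 1 and 2 swap velocities; positions: p0=23/2 p1=27/2 p2=27/2 p3=59/2; velocities now: v0=1 v1=1 v2=3 v3=3

Answer: 0,1 1,2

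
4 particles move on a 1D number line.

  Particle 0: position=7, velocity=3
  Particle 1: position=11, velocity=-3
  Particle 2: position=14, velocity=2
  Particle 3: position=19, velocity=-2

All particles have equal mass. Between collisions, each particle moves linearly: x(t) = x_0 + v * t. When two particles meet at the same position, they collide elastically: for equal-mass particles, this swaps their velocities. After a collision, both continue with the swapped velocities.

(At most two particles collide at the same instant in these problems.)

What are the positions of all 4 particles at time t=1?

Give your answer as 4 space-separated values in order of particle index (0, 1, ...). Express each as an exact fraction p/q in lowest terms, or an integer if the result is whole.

Answer: 8 10 16 17

Derivation:
Collision at t=2/3: particles 0 and 1 swap velocities; positions: p0=9 p1=9 p2=46/3 p3=53/3; velocities now: v0=-3 v1=3 v2=2 v3=-2
Advance to t=1 (no further collisions before then); velocities: v0=-3 v1=3 v2=2 v3=-2; positions = 8 10 16 17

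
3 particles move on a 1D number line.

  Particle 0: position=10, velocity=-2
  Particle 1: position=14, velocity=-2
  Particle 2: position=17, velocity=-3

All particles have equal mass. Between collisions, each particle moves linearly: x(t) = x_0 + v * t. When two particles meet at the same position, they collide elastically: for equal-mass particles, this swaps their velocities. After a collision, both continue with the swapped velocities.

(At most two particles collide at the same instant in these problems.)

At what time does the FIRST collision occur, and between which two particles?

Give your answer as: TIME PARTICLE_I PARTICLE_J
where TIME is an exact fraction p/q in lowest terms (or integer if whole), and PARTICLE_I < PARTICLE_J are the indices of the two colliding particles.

Pair (0,1): pos 10,14 vel -2,-2 -> not approaching (rel speed 0 <= 0)
Pair (1,2): pos 14,17 vel -2,-3 -> gap=3, closing at 1/unit, collide at t=3
Earliest collision: t=3 between 1 and 2

Answer: 3 1 2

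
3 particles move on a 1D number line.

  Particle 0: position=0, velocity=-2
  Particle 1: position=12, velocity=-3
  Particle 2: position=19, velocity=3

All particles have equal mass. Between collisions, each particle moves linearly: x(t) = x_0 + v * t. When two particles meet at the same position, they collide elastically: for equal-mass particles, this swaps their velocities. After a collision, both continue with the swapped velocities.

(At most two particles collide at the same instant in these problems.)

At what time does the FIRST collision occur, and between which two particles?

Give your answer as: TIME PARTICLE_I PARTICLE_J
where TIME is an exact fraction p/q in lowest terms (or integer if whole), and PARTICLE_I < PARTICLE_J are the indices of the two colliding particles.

Answer: 12 0 1

Derivation:
Pair (0,1): pos 0,12 vel -2,-3 -> gap=12, closing at 1/unit, collide at t=12
Pair (1,2): pos 12,19 vel -3,3 -> not approaching (rel speed -6 <= 0)
Earliest collision: t=12 between 0 and 1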